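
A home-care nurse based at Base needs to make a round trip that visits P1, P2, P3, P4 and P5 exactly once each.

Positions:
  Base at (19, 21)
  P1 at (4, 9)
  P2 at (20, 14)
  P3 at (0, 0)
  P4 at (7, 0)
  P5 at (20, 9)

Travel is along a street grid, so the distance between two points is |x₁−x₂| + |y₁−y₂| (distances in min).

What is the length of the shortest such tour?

With 5 stops there are 5!/2 = 60 distinct round trips (a route and its reverse cost the same).
Base-P1-P2-P3-P4-P5-Base: 27+21+34+7+22+13 = 124
Base-P1-P2-P3-P5-P4-Base: 27+21+34+29+22+33 = 166
Base-P1-P2-P4-P3-P5-Base: 27+21+27+7+29+13 = 124
Base-P1-P2-P4-P5-P3-Base: 27+21+27+22+29+40 = 166
Base-P1-P2-P5-P3-P4-Base: 27+21+5+29+7+33 = 122
Base-P1-P2-P5-P4-P3-Base: 27+21+5+22+7+40 = 122
Base-P1-P3-P2-P4-P5-Base: 27+13+34+27+22+13 = 136
Base-P1-P3-P2-P5-P4-Base: 27+13+34+5+22+33 = 134
Base-P1-P3-P4-P2-P5-Base: 27+13+7+27+5+13 = 92
Base-P1-P3-P4-P5-P2-Base: 27+13+7+22+5+8 = 82
Base-P1-P3-P5-P2-P4-Base: 27+13+29+5+27+33 = 134
Base-P1-P3-P5-P4-P2-Base: 27+13+29+22+27+8 = 126
Base-P1-P4-P2-P3-P5-Base: 27+12+27+34+29+13 = 142
Base-P1-P4-P2-P5-P3-Base: 27+12+27+5+29+40 = 140
… (46 more)
The minimum is 82.
One optimal route: Base → P1 → P3 → P4 → P5 → P2 → Base (or its reverse).

Minimum total distance: 82 min.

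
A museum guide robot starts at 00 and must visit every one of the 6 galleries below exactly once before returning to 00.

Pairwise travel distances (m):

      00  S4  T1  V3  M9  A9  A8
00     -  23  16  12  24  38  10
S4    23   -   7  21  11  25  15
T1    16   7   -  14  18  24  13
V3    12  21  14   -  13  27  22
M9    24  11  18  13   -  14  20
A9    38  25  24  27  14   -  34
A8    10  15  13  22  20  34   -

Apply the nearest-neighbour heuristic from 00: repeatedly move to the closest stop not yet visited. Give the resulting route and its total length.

From 00: distances to unvisited — A8=10, V3=12, T1=16, S4=23, M9=24, A9=38. Nearest is A8 (10).
From A8: distances to unvisited — T1=13, S4=15, M9=20, V3=22, A9=34. Nearest is T1 (13).
From T1: distances to unvisited — S4=7, V3=14, M9=18, A9=24. Nearest is S4 (7).
From S4: distances to unvisited — M9=11, V3=21, A9=25. Nearest is M9 (11).
From M9: distances to unvisited — V3=13, A9=14. Nearest is V3 (13).
From V3: distances to unvisited — A9=27. Nearest is A9 (27).
Return A9→00: 38.
Total = 10 + 13 + 7 + 11 + 13 + 27 + 38 = 119.

Nearest-neighbour total = 119 m; route 00 → A8 → T1 → S4 → M9 → V3 → A9 → 00.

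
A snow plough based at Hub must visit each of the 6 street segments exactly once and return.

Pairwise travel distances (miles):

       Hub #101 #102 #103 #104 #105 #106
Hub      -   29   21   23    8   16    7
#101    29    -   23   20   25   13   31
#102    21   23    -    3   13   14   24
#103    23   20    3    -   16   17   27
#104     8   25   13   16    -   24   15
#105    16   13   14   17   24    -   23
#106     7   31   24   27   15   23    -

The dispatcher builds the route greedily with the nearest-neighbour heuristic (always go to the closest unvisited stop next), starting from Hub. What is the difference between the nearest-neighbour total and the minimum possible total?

10 miles longer than the optimal tour.

Hub: #106=7, #104=8, #105=16, #102=21, #103=23, #101=29 ⇒ #106
#106: #104=15, #105=23, #102=24, #103=27, #101=31 ⇒ #104
#104: #102=13, #103=16, #105=24, #101=25 ⇒ #102
#102: #103=3, #105=14, #101=23 ⇒ #103
#103: #105=17, #101=20 ⇒ #105
#105: #101=13 ⇒ #101
NN route Hub → #106 → #104 → #102 → #103 → #105 → #101 → Hub costs 97.
Optimal: Hub → #104 → #102 → #103 → #101 → #105 → #106 → Hub costs 87 (by enumerating all 360 distinct tours).
Excess = 97 − 87 = 10.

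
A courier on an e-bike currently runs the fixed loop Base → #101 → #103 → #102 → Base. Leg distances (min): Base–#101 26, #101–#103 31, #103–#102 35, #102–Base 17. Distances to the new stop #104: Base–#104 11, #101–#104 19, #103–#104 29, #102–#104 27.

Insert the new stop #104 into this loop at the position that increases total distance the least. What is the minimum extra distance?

+4 min — insert #104 between Base and #101.

Insertion cost between consecutive stops i–j is d(i,#104) + d(#104,j) − d(i,j):
  between Base and #101: 11 + 19 − 26 = 4
  between #101 and #103: 19 + 29 − 31 = 17
  between #103 and #102: 29 + 27 − 35 = 21
  between #102 and Base: 27 + 11 − 17 = 21
Cheapest insertion is between Base and #101, adding 4.
New total = 109 + 4 = 113.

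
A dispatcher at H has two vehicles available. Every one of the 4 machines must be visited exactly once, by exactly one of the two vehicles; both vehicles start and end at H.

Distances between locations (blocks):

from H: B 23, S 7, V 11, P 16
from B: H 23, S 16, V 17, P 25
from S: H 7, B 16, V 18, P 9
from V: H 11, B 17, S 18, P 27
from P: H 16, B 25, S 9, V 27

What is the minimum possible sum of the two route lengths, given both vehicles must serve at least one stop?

There are 2^3 − 1 = 7 ways to divide the 4 stops into two non-empty groups. For each, the best each vehicle can do is its own shortest tour through its group:
  {B} + {S, V, P}: 46 + 54 = 100
  {S} + {B, V, P}: 14 + 69 = 83
  {B, S} + {V, P}: 46 + 54 = 100
  {V} + {B, S, P}: 22 + 64 = 86
  {B, V} + {S, P}: 51 + 32 = 83
  {S, V} + {B, P}: 36 + 64 = 100
  … (7 splits in total)
Best: vehicle 1 H → S → H = 14; vehicle 2 H → V → B → P → H = 69; combined 83.

Minimum combined distance: 83 blocks.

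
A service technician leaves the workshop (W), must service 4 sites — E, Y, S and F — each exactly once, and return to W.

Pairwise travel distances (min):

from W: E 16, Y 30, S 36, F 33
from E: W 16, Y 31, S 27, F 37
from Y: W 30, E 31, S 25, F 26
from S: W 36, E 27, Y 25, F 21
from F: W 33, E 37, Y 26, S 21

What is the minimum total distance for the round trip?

There are 12 distinct closed tours to check (reversals are equivalent).
W→E→Y→S→F→W: 16+31+25+21+33 = 126
W→E→Y→F→S→W: 16+31+26+21+36 = 130
W→E→S→Y→F→W: 16+27+25+26+33 = 127
W→E→S→F→Y→W: 16+27+21+26+30 = 120
W→E→F→Y→S→W: 16+37+26+25+36 = 140
W→E→F→S→Y→W: 16+37+21+25+30 = 129
W→Y→E→S→F→W: 30+31+27+21+33 = 142
W→Y→E→F→S→W: 30+31+37+21+36 = 155
W→Y→S→E→F→W: 30+25+27+37+33 = 152
W→Y→F→E→S→W: 30+26+37+27+36 = 156
W→S→E→Y→F→W: 36+27+31+26+33 = 153
W→S→Y→E→F→W: 36+25+31+37+33 = 162
The minimum is 120.
One optimal route: W → E → S → F → Y → W (or its reverse).

Minimum total distance: 120 min.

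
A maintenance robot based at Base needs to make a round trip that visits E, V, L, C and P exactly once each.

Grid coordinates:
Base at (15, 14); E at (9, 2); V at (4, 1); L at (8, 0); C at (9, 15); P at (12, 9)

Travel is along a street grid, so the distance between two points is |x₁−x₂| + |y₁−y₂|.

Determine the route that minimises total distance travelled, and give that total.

There are 60 distinct closed tours to check (reversals are equivalent).
Base - E - V - L - C - P - Base: 18+6+5+16+9+8 = 62
Base - E - V - L - P - C - Base: 18+6+5+13+9+7 = 58
Base - E - V - C - L - P - Base: 18+6+19+16+13+8 = 80
Base - E - V - C - P - L - Base: 18+6+19+9+13+21 = 86
Base - E - V - P - L - C - Base: 18+6+16+13+16+7 = 76
Base - E - V - P - C - L - Base: 18+6+16+9+16+21 = 86
Base - E - L - V - C - P - Base: 18+3+5+19+9+8 = 62
Base - E - L - V - P - C - Base: 18+3+5+16+9+7 = 58
Base - E - L - C - V - P - Base: 18+3+16+19+16+8 = 80
Base - E - L - C - P - V - Base: 18+3+16+9+16+24 = 86
Base - E - L - P - V - C - Base: 18+3+13+16+19+7 = 76
Base - E - L - P - C - V - Base: 18+3+13+9+19+24 = 86
Base - E - C - V - L - P - Base: 18+13+19+5+13+8 = 76
Base - E - C - V - P - L - Base: 18+13+19+16+13+21 = 100
… (46 more)
Base - C - E - V - L - P - Base: 7+13+6+5+13+8 = 52  ← best
The minimum is 52.
One optimal route: Base → C → E → V → L → P → Base (or its reverse).

Minimum total distance: 52.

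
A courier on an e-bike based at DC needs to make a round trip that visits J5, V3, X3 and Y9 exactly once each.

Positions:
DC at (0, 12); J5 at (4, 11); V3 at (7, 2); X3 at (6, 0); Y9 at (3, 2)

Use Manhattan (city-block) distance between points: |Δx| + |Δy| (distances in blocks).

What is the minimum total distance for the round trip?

There are 12 distinct closed tours to check (reversals are equivalent).
DC-J5-V3-X3-Y9-DC: 5+12+3+5+13 = 38
DC-J5-V3-Y9-X3-DC: 5+12+4+5+18 = 44
DC-J5-X3-V3-Y9-DC: 5+13+3+4+13 = 38
DC-J5-X3-Y9-V3-DC: 5+13+5+4+17 = 44
DC-J5-Y9-V3-X3-DC: 5+10+4+3+18 = 40
DC-J5-Y9-X3-V3-DC: 5+10+5+3+17 = 40
DC-V3-J5-X3-Y9-DC: 17+12+13+5+13 = 60
DC-V3-J5-Y9-X3-DC: 17+12+10+5+18 = 62
DC-V3-X3-J5-Y9-DC: 17+3+13+10+13 = 56
DC-V3-Y9-J5-X3-DC: 17+4+10+13+18 = 62
DC-X3-J5-V3-Y9-DC: 18+13+12+4+13 = 60
DC-X3-V3-J5-Y9-DC: 18+3+12+10+13 = 56
The minimum is 38.
One optimal route: DC → J5 → V3 → X3 → Y9 → DC (or its reverse).

Shortest round trip = 38 blocks.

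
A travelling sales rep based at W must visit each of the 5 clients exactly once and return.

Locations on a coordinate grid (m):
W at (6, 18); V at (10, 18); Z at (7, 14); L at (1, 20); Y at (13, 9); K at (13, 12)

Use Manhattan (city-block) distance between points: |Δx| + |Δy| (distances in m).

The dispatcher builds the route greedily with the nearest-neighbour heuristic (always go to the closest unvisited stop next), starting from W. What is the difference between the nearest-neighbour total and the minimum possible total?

W: V=4, Z=5, L=7, K=13, Y=16 ⇒ V
V: Z=7, K=9, L=11, Y=12 ⇒ Z
Z: K=8, Y=11, L=12 ⇒ K
K: Y=3, L=20 ⇒ Y
Y: L=23 ⇒ L
NN route W → V → Z → K → Y → L → W costs 52.
Optimal: W → V → Y → K → Z → L → W costs 46 (by enumerating all 60 distinct tours).
Excess = 52 − 46 = 6.

Excess over optimum: 6 m.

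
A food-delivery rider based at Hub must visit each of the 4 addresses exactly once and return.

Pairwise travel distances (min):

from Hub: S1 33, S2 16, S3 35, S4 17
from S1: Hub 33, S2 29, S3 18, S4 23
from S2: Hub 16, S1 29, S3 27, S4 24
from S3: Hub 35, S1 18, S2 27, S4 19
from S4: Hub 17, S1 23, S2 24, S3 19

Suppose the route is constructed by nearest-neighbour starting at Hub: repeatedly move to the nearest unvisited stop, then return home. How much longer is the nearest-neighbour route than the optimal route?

From Hub: S2=16, S4=17, S1=33, S3=35 → choose S2 (16).
From S2: S4=24, S3=27, S1=29 → choose S4 (24).
From S4: S3=19, S1=23 → choose S3 (19).
From S3: S1=18 → choose S1 (18).
NN route Hub → S2 → S4 → S3 → S1 → Hub costs 110.
Optimal: Hub → S2 → S1 → S3 → S4 → Hub costs 99 (by enumerating all 12 distinct tours).
Excess = 110 − 99 = 11.

The nearest-neighbour route is 11 min longer than optimal.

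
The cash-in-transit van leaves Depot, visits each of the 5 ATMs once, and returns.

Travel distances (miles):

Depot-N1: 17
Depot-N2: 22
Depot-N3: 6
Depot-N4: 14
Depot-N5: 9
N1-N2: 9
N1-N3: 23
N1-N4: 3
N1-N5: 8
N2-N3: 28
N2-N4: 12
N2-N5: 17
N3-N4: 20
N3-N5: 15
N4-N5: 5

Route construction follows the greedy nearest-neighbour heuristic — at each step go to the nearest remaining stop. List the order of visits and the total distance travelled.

Total distance 60 miles via the nearest-neighbour route Depot → N3 → N5 → N4 → N1 → N2 → Depot.

Depot → [N3:6 / N5:9 / N4:14 / N1:17 / N2:22] → N3 (6)
N3 → [N5:15 / N4:20 / N1:23 / N2:28] → N5 (15)
N5 → [N4:5 / N1:8 / N2:17] → N4 (5)
N4 → [N1:3 / N2:12] → N1 (3)
N1 → [N2:9] → N2 (9)
Return N2→Depot: 22.
Total = 6 + 15 + 5 + 3 + 9 + 22 = 60.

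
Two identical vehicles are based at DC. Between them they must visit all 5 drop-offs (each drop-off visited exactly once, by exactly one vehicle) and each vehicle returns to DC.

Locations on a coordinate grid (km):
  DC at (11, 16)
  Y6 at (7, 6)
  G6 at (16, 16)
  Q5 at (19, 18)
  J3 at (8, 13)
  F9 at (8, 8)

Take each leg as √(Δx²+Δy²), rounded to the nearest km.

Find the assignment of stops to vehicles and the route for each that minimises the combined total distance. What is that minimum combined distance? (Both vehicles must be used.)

Check every non-empty split of the stops between the two vehicles; for each half take its own optimal tour:
  {Y6} + {G6, Q5, J3, F9}: 22 + 32 = 54
  {G6} + {Y6, Q5, J3, F9}: 10 + 36 = 46
  {Y6, G6} + {Q5, J3, F9}: 29 + 32 = 61
  {Q5} + {Y6, G6, J3, F9}: 16 + 29 = 45
  {Y6, Q5} + {G6, J3, F9}: 36 + 25 = 61
  {G6, Q5} + {Y6, J3, F9}: 17 + 22 = 39
  … (15 splits in total)
Best: vehicle 1 DC → G6 → Q5 → DC = 17; vehicle 2 DC → Y6 → F9 → J3 → DC = 22; combined 39.

39 km — the smallest possible combined total.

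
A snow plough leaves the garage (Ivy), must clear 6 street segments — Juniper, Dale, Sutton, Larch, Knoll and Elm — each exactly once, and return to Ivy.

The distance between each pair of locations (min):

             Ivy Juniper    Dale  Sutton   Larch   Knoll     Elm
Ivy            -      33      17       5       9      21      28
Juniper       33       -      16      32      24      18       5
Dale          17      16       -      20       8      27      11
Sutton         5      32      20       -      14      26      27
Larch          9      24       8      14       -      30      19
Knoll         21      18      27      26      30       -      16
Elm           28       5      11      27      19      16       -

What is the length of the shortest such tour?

Ivy-Juniper-Dale-Sutton-Larch-Knoll-Elm-Ivy: 33+16+20+14+30+16+28 = 157
Ivy-Juniper-Dale-Sutton-Larch-Elm-Knoll-Ivy: 33+16+20+14+19+16+21 = 139
Ivy-Juniper-Dale-Sutton-Knoll-Larch-Elm-Ivy: 33+16+20+26+30+19+28 = 172
Ivy-Juniper-Dale-Sutton-Knoll-Elm-Larch-Ivy: 33+16+20+26+16+19+9 = 139
Ivy-Juniper-Dale-Sutton-Elm-Larch-Knoll-Ivy: 33+16+20+27+19+30+21 = 166
Ivy-Juniper-Dale-Sutton-Elm-Knoll-Larch-Ivy: 33+16+20+27+16+30+9 = 151
Ivy-Juniper-Dale-Larch-Sutton-Knoll-Elm-Ivy: 33+16+8+14+26+16+28 = 141
Ivy-Juniper-Dale-Larch-Sutton-Elm-Knoll-Ivy: 33+16+8+14+27+16+21 = 135
… (352 more)
Ivy-Sutton-Larch-Dale-Elm-Juniper-Knoll-Ivy: 5+14+8+11+5+18+21 = 82  ← best
The minimum is 82.
One optimal route: Ivy → Sutton → Larch → Dale → Elm → Juniper → Knoll → Ivy (or its reverse).

82 min — the shortest possible round trip.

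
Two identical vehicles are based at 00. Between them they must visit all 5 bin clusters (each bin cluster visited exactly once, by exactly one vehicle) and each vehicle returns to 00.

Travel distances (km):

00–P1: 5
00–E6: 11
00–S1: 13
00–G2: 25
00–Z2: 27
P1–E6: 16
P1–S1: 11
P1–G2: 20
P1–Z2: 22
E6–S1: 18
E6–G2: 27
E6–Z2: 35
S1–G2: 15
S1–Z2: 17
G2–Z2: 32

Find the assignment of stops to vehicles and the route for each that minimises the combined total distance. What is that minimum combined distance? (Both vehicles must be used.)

106 km — the smallest possible combined total.

Try each way of splitting the stops between the two vehicles (each non-empty) and, for each split, find the best tour for each vehicle:
  {P1} + {E6, S1, G2, Z2}: 10 + 97 = 107
  {E6} + {P1, S1, G2, Z2}: 22 + 84 = 106
  {P1, E6} + {S1, G2, Z2}: 32 + 84 = 116
  {S1} + {P1, E6, G2, Z2}: 26 + 97 = 123
  {P1, S1} + {E6, G2, Z2}: 29 + 97 = 126
  {E6, S1} + {P1, G2, Z2}: 42 + 84 = 126
  … (15 splits in total)
Best: vehicle 1 00 → E6 → 00 = 22; vehicle 2 00 → P1 → G2 → S1 → Z2 → 00 = 84; combined 106.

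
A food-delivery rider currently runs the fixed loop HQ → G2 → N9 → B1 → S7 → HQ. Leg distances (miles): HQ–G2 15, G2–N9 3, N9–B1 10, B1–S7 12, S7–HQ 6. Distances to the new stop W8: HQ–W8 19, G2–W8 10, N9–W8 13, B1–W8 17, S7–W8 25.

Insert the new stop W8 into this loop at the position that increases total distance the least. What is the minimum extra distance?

Insertion cost between consecutive stops i–j is d(i,W8) + d(W8,j) − d(i,j):
  between HQ and G2: 19 + 10 − 15 = 14
  between G2 and N9: 10 + 13 − 3 = 20
  between N9 and B1: 13 + 17 − 10 = 20
  between B1 and S7: 17 + 25 − 12 = 30
  between S7 and HQ: 25 + 19 − 6 = 38
Cheapest insertion is between HQ and G2, adding 14.
New total = 46 + 14 = 60.

Adding 14 miles by placing W8 on the HQ–G2 leg.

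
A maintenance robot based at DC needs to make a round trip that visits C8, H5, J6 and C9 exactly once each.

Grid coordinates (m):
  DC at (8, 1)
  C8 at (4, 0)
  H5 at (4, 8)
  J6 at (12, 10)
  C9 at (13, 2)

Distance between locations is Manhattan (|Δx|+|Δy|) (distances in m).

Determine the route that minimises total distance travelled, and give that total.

DC → C8 → H5 → J6 → C9 → DC: 5+8+10+9+6 = 38
DC → C8 → H5 → C9 → J6 → DC: 5+8+15+9+13 = 50
DC → C8 → J6 → H5 → C9 → DC: 5+18+10+15+6 = 54
DC → C8 → J6 → C9 → H5 → DC: 5+18+9+15+11 = 58
DC → C8 → C9 → H5 → J6 → DC: 5+11+15+10+13 = 54
DC → C8 → C9 → J6 → H5 → DC: 5+11+9+10+11 = 46
DC → H5 → C8 → J6 → C9 → DC: 11+8+18+9+6 = 52
DC → H5 → C8 → C9 → J6 → DC: 11+8+11+9+13 = 52
DC → H5 → J6 → C8 → C9 → DC: 11+10+18+11+6 = 56
DC → H5 → C9 → C8 → J6 → DC: 11+15+11+18+13 = 68
DC → J6 → C8 → H5 → C9 → DC: 13+18+8+15+6 = 60
DC → J6 → H5 → C8 → C9 → DC: 13+10+8+11+6 = 48
The minimum is 38.
One optimal route: DC → C8 → H5 → J6 → C9 → DC (or its reverse).

Shortest round trip = 38 m.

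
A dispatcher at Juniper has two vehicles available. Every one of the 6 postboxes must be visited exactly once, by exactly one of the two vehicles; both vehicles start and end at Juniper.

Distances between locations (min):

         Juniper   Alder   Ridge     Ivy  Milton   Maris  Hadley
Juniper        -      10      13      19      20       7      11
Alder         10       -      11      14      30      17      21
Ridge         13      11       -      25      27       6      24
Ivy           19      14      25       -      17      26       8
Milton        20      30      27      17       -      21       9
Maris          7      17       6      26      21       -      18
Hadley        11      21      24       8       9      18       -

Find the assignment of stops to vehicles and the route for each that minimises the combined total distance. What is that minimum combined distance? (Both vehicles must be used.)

Try each way of splitting the stops between the two vehicles (each non-empty) and, for each split, find the best tour for each vehicle:
  {Alder} + {Ridge, Ivy, Milton, Maris, Hadley}: 20 + 75 = 95
  {Ridge} + {Alder, Ivy, Milton, Maris, Hadley}: 26 + 69 = 95
  {Alder, Ridge} + {Ivy, Milton, Maris, Hadley}: 34 + 64 = 98
  {Ivy} + {Alder, Ridge, Milton, Maris, Hadley}: 38 + 68 = 106
  {Alder, Ivy} + {Ridge, Milton, Maris, Hadley}: 43 + 60 = 103
  {Ridge, Ivy} + {Alder, Milton, Maris, Hadley}: 57 + 68 = 125
  … (31 splits in total)
  {Ridge, Maris} + {Alder, Ivy, Milton, Hadley}: 26 + 61 = 87  ← best
Best: vehicle 1 Juniper → Ridge → Maris → Juniper = 26; vehicle 2 Juniper → Alder → Ivy → Milton → Hadley → Juniper = 61; combined 87.

Minimum combined distance: 87 min.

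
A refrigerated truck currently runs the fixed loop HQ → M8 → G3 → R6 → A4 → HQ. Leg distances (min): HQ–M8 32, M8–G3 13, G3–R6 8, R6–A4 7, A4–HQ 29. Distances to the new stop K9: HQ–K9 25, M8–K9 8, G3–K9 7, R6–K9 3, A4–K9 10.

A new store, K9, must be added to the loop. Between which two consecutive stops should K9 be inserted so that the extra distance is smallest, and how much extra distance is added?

Adding 1 min by placing K9 on the HQ–M8 leg.

Insertion cost between consecutive stops i–j is d(i,K9) + d(K9,j) − d(i,j):
  between HQ and M8: 25 + 8 − 32 = 1
  between M8 and G3: 8 + 7 − 13 = 2
  between G3 and R6: 7 + 3 − 8 = 2
  between R6 and A4: 3 + 10 − 7 = 6
  between A4 and HQ: 10 + 25 − 29 = 6
Cheapest insertion is between HQ and M8, adding 1.
New total = 89 + 1 = 90.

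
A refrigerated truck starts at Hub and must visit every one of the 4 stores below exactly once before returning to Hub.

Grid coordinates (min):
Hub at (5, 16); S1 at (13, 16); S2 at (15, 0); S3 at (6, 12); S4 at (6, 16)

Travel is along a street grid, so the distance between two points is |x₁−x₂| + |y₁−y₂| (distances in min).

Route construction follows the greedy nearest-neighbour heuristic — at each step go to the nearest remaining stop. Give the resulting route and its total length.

At Hub the remaining stops are S4 1, S3 5, S1 8, S2 26; go to S4.
At S4 the remaining stops are S3 4, S1 7, S2 25; go to S3.
At S3 the remaining stops are S1 11, S2 21; go to S1.
At S1 the remaining stops are S2 18; go to S2.
Return S2→Hub: 26.
Total = 1 + 4 + 11 + 18 + 26 = 60.

Nearest-neighbour total = 60 min; route Hub → S4 → S3 → S1 → S2 → Hub.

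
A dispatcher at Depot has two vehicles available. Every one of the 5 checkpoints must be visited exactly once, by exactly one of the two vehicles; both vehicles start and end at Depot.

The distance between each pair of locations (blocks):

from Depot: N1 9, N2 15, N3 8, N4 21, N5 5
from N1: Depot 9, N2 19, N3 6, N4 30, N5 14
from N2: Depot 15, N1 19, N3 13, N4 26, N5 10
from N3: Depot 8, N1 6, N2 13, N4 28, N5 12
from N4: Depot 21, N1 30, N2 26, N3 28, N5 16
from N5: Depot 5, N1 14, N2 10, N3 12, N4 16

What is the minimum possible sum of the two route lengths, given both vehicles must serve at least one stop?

Minimum combined distance: 85 blocks.

Check every non-empty split of the stops between the two vehicles; for each half take its own optimal tour:
  {N1} + {N2, N3, N4, N5}: 18 + 68 = 86
  {N2} + {N1, N3, N4, N5}: 30 + 64 = 94
  {N1, N2} + {N3, N4, N5}: 43 + 57 = 100
  {N3} + {N1, N2, N4, N5}: 16 + 75 = 91
  {N1, N3} + {N2, N4, N5}: 23 + 62 = 85
  {N2, N3} + {N1, N4, N5}: 36 + 60 = 96
  … (15 splits in total)
Best: vehicle 1 Depot → N1 → N3 → Depot = 23; vehicle 2 Depot → N2 → N4 → N5 → Depot = 62; combined 85.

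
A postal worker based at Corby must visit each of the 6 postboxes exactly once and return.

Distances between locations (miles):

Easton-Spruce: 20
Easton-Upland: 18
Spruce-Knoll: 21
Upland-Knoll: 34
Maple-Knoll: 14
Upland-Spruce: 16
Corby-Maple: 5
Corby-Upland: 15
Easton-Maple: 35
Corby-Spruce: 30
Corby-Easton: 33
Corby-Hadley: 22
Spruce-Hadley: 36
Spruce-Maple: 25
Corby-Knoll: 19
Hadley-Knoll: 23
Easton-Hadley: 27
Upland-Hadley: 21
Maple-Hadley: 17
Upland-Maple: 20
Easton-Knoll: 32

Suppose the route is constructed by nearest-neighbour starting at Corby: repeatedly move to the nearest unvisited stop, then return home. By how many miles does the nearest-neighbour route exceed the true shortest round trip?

From Corby: Maple=5, Upland=15, Knoll=19, Hadley=22, Spruce=30, Easton=33 → choose Maple (5).
From Maple: Knoll=14, Hadley=17, Upland=20, Spruce=25, Easton=35 → choose Knoll (14).
From Knoll: Spruce=21, Hadley=23, Easton=32, Upland=34 → choose Spruce (21).
From Spruce: Upland=16, Easton=20, Hadley=36 → choose Upland (16).
From Upland: Easton=18, Hadley=21 → choose Easton (18).
From Easton: Hadley=27 → choose Hadley (27).
NN route Corby → Maple → Knoll → Spruce → Upland → Easton → Hadley → Corby costs 123.
Optimal: Corby → Upland → Easton → Spruce → Knoll → Hadley → Maple → Corby costs 119 (by enumerating all 360 distinct tours).
Excess = 123 − 119 = 4.

4 miles longer than the optimal tour.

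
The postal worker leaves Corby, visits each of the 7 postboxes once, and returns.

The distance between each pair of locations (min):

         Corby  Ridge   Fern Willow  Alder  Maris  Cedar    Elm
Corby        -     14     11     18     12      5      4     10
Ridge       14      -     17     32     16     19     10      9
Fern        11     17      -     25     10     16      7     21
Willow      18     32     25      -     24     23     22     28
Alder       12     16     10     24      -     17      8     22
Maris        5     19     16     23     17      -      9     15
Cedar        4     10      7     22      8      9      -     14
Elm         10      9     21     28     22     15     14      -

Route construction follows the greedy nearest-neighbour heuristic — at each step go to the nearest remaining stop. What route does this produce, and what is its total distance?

At Corby the remaining stops are Cedar 4, Maris 5, Elm 10, Fern 11, Alder 12, Ridge 14, Willow 18; go to Cedar.
At Cedar the remaining stops are Fern 7, Alder 8, Maris 9, Ridge 10, Elm 14, Willow 22; go to Fern.
At Fern the remaining stops are Alder 10, Maris 16, Ridge 17, Elm 21, Willow 25; go to Alder.
At Alder the remaining stops are Ridge 16, Maris 17, Elm 22, Willow 24; go to Ridge.
At Ridge the remaining stops are Elm 9, Maris 19, Willow 32; go to Elm.
At Elm the remaining stops are Maris 15, Willow 28; go to Maris.
At Maris the remaining stops are Willow 23; go to Willow.
Return Willow→Corby: 18.
Total = 4 + 7 + 10 + 16 + 9 + 15 + 23 + 18 = 102.

Nearest-neighbour total = 102 min; route Corby → Cedar → Fern → Alder → Ridge → Elm → Maris → Willow → Corby.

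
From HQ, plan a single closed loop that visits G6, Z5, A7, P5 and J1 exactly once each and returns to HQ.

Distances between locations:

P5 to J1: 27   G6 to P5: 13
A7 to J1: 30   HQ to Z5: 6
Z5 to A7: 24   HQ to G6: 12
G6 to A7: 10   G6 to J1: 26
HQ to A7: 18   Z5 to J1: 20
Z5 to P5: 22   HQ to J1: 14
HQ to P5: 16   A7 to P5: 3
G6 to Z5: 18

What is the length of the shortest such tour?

Minimum total distance: 78.

With 5 stops there are 5!/2 = 60 distinct round trips (a route and its reverse cost the same).
HQ→G6→Z5→A7→P5→J1→HQ: 12+18+24+3+27+14 = 98
HQ→G6→Z5→A7→J1→P5→HQ: 12+18+24+30+27+16 = 127
HQ→G6→Z5→P5→A7→J1→HQ: 12+18+22+3+30+14 = 99
HQ→G6→Z5→P5→J1→A7→HQ: 12+18+22+27+30+18 = 127
HQ→G6→Z5→J1→A7→P5→HQ: 12+18+20+30+3+16 = 99
HQ→G6→Z5→J1→P5→A7→HQ: 12+18+20+27+3+18 = 98
HQ→G6→A7→Z5→P5→J1→HQ: 12+10+24+22+27+14 = 109
HQ→G6→A7→Z5→J1→P5→HQ: 12+10+24+20+27+16 = 109
HQ→G6→A7→P5→Z5→J1→HQ: 12+10+3+22+20+14 = 81
HQ→G6→A7→P5→J1→Z5→HQ: 12+10+3+27+20+6 = 78
HQ→G6→A7→J1→Z5→P5→HQ: 12+10+30+20+22+16 = 110
HQ→G6→A7→J1→P5→Z5→HQ: 12+10+30+27+22+6 = 107
HQ→G6→P5→Z5→A7→J1→HQ: 12+13+22+24+30+14 = 115
HQ→G6→P5→Z5→J1→A7→HQ: 12+13+22+20+30+18 = 115
… (46 more)
The minimum is 78.
One optimal route: HQ → G6 → A7 → P5 → J1 → Z5 → HQ (or its reverse).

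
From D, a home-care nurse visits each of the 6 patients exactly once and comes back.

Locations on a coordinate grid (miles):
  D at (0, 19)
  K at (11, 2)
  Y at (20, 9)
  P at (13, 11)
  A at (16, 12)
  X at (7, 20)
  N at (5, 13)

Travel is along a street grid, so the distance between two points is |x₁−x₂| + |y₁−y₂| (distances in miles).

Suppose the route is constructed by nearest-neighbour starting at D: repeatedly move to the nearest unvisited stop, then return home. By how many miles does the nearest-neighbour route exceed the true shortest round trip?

Excess over optimum: 4 miles.

D: X=8, N=11, P=21, A=23, K=28, Y=30 ⇒ X
X: N=9, P=15, A=17, K=22, Y=24 ⇒ N
N: P=10, A=12, K=17, Y=19 ⇒ P
P: A=4, Y=9, K=11 ⇒ A
A: Y=7, K=15 ⇒ Y
Y: K=16 ⇒ K
NN route D → X → N → P → A → Y → K → D costs 82.
Optimal: D → X → K → Y → A → P → N → D costs 78 (by enumerating all 360 distinct tours).
Excess = 82 − 78 = 4.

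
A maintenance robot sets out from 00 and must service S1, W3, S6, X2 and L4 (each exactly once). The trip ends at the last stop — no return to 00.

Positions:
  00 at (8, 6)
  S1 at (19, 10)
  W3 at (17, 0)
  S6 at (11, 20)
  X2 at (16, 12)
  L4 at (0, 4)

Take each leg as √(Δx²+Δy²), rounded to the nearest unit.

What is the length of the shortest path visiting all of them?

Shortest open route: 48.

There are 5! = 120 possible orderings.
00 → S1 → W3 → S6 → X2 → L4: 12+10+21+9+18 = 70
00 → S1 → W3 → S6 → L4 → X2: 12+10+21+19+18 = 80
00 → S1 → W3 → X2 → S6 → L4: 12+10+12+9+19 = 62
00 → S1 → W3 → X2 → L4 → S6: 12+10+12+18+19 = 71
00 → S1 → W3 → L4 → S6 → X2: 12+10+17+19+9 = 67
00 → S1 → W3 → L4 → X2 → S6: 12+10+17+18+9 = 66
00 → S1 → S6 → W3 → X2 → L4: 12+13+21+12+18 = 76
00 → S1 → S6 → W3 → L4 → X2: 12+13+21+17+18 = 81
00 → S1 → S6 → X2 → W3 → L4: 12+13+9+12+17 = 63
00 → S1 → S6 → X2 → L4 → W3: 12+13+9+18+17 = 69
00 → S1 → S6 → L4 → W3 → X2: 12+13+19+17+12 = 73
00 → S1 → S6 → L4 → X2 → W3: 12+13+19+18+12 = 74
00 → S1 → X2 → W3 → S6 → L4: 12+4+12+21+19 = 68
00 → S1 → X2 → W3 → L4 → S6: 12+4+12+17+19 = 64
… (106 more)
00 → L4 → W3 → S1 → X2 → S6: 8+17+10+4+9 = 48  ← best
The minimum is 48.
One shortest path: 00 → L4 → W3 → S1 → X2 → S6.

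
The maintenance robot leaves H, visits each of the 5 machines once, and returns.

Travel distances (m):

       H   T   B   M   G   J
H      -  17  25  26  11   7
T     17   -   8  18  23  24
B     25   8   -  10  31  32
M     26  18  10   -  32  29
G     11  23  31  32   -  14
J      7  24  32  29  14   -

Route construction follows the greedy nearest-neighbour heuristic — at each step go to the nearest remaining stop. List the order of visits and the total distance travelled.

From H: distances to unvisited — J=7, G=11, T=17, B=25, M=26. Nearest is J (7).
From J: distances to unvisited — G=14, T=24, M=29, B=32. Nearest is G (14).
From G: distances to unvisited — T=23, B=31, M=32. Nearest is T (23).
From T: distances to unvisited — B=8, M=18. Nearest is B (8).
From B: distances to unvisited — M=10. Nearest is M (10).
Return M→H: 26.
Total = 7 + 14 + 23 + 8 + 10 + 26 = 88.

Total distance 88 m via the nearest-neighbour route H → J → G → T → B → M → H.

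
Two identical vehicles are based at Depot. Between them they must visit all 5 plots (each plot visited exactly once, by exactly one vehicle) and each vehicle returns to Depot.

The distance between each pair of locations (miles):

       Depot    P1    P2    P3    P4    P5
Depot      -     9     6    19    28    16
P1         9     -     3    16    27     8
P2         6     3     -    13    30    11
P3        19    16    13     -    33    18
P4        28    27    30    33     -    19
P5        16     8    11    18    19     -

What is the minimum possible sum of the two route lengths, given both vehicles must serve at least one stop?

Try each way of splitting the stops between the two vehicles (each non-empty) and, for each split, find the best tour for each vehicle:
  {P1} + {P2, P3, P4, P5}: 18 + 84 = 102
  {P2} + {P1, P3, P4, P5}: 12 + 88 = 100
  {P1, P2} + {P3, P4, P5}: 18 + 84 = 102
  {P3} + {P1, P2, P4, P5}: 38 + 64 = 102
  {P1, P3} + {P2, P4, P5}: 44 + 64 = 108
  {P2, P3} + {P1, P4, P5}: 38 + 64 = 102
  … (15 splits in total)
Best: vehicle 1 Depot → P2 → Depot = 12; vehicle 2 Depot → P1 → P5 → P4 → P3 → Depot = 88; combined 100.

Minimum combined distance: 100 miles.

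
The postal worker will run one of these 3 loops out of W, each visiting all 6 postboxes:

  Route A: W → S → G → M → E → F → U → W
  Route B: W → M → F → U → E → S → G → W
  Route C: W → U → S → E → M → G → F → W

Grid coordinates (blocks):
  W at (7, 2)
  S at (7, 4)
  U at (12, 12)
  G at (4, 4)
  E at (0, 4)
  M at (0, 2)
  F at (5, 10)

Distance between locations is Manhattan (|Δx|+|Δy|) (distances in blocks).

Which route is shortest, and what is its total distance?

Shortest is Route A, total 48 blocks.

Route A: 2 + 3 + 6 + 2 + 11 + 9 + 15 = 48
Route B: 7 + 13 + 9 + 20 + 7 + 3 + 5 = 64
Route C: 15 + 13 + 7 + 2 + 6 + 7 + 10 = 60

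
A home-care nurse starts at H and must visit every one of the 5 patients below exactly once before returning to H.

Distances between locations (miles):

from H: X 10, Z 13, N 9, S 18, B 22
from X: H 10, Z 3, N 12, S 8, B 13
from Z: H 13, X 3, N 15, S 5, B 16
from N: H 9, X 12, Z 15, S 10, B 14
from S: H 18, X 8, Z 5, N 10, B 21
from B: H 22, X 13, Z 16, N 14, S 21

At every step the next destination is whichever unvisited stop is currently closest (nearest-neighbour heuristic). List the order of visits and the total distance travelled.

From H: distances to unvisited — N=9, X=10, Z=13, S=18, B=22. Nearest is N (9).
From N: distances to unvisited — S=10, X=12, B=14, Z=15. Nearest is S (10).
From S: distances to unvisited — Z=5, X=8, B=21. Nearest is Z (5).
From Z: distances to unvisited — X=3, B=16. Nearest is X (3).
From X: distances to unvisited — B=13. Nearest is B (13).
Return B→H: 22.
Total = 9 + 10 + 5 + 3 + 13 + 22 = 62.

62 miles along H → N → S → Z → X → B → H.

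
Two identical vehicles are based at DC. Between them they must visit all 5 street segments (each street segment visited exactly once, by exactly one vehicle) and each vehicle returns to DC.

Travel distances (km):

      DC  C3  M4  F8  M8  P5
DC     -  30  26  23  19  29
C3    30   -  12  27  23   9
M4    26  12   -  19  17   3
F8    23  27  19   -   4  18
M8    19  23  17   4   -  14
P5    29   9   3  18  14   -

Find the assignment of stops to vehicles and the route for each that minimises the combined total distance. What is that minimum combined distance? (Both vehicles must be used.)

Check every non-empty split of the stops between the two vehicles; for each half take its own optimal tour:
  {C3} + {M4, F8, M8, P5}: 60 + 70 = 130
  {M4} + {C3, F8, M8, P5}: 52 + 80 = 132
  {C3, M4} + {F8, M8, P5}: 68 + 70 = 138
  {F8} + {C3, M4, M8, P5}: 46 + 78 = 124
  {C3, F8} + {M4, M8, P5}: 80 + 62 = 142
  {M4, F8} + {C3, M8, P5}: 68 + 72 = 140
  … (15 splits in total)
  {F8, M8} + {C3, M4, P5}: 46 + 68 = 114  ← best
Best: vehicle 1 DC → F8 → M8 → DC = 46; vehicle 2 DC → C3 → P5 → M4 → DC = 68; combined 114.

114 km — the smallest possible combined total.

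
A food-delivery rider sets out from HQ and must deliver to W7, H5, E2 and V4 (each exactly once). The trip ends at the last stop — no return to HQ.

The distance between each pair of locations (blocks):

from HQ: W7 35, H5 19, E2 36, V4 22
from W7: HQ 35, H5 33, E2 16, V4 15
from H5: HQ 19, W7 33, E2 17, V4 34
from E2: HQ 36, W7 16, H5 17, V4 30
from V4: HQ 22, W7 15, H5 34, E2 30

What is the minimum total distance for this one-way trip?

There are 4! = 24 possible orderings.
HQ→W7→H5→E2→V4: 35+33+17+30 = 115
HQ→W7→H5→V4→E2: 35+33+34+30 = 132
HQ→W7→E2→H5→V4: 35+16+17+34 = 102
HQ→W7→E2→V4→H5: 35+16+30+34 = 115
HQ→W7→V4→H5→E2: 35+15+34+17 = 101
HQ→W7→V4→E2→H5: 35+15+30+17 = 97
HQ→H5→W7→E2→V4: 19+33+16+30 = 98
HQ→H5→W7→V4→E2: 19+33+15+30 = 97
HQ→H5→E2→W7→V4: 19+17+16+15 = 67
HQ→H5→E2→V4→W7: 19+17+30+15 = 81
HQ→H5→V4→W7→E2: 19+34+15+16 = 84
HQ→H5→V4→E2→W7: 19+34+30+16 = 99
HQ→E2→W7→H5→V4: 36+16+33+34 = 119
HQ→E2→W7→V4→H5: 36+16+15+34 = 101
… (10 more)
The minimum is 67.
One shortest path: HQ → H5 → E2 → W7 → V4.

Shortest open route: 67 blocks.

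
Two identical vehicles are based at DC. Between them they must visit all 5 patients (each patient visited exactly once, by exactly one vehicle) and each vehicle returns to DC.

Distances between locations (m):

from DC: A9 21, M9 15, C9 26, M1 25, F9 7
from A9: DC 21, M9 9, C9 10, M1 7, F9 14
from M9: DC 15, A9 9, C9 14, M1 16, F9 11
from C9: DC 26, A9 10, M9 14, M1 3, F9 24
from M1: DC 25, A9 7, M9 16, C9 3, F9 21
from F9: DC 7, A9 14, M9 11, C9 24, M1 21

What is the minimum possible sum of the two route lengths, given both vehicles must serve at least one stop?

74 m — the smallest possible combined total.

Try each way of splitting the stops between the two vehicles (each non-empty) and, for each split, find the best tour for each vehicle:
  {A9} + {M9, C9, M1, F9}: 42 + 60 = 102
  {M9} + {A9, C9, M1, F9}: 30 + 57 = 87
  {A9, M9} + {C9, M1, F9}: 45 + 57 = 102
  {C9} + {A9, M9, M1, F9}: 52 + 59 = 111
  {A9, C9} + {M9, M1, F9}: 57 + 59 = 116
  {M9, C9} + {A9, M1, F9}: 55 + 53 = 108
  … (15 splits in total)
  {A9, M9, C9, M1} + {F9}: 60 + 14 = 74  ← best
Best: vehicle 1 DC → A9 → M1 → C9 → M9 → DC = 60; vehicle 2 DC → F9 → DC = 14; combined 74.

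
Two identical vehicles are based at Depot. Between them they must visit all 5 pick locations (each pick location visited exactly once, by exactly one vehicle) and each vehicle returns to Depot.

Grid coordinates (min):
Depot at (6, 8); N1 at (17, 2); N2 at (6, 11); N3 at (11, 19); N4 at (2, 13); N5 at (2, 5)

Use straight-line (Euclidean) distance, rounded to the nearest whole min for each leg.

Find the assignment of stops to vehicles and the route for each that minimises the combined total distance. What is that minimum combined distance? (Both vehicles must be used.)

Minimum combined distance: 59 min.

Try each way of splitting the stops between the two vehicles (each non-empty) and, for each split, find the best tour for each vehicle:
  {N1} + {N2, N3, N4, N5}: 26 + 36 = 62
  {N2} + {N1, N3, N4, N5}: 6 + 55 = 61
  {N1, N2} + {N3, N4, N5}: 30 + 36 = 66
  {N3} + {N1, N2, N4, N5}: 24 + 43 = 67
  {N1, N3} + {N2, N4, N5}: 43 + 20 = 63
  {N2, N3} + {N1, N4, N5}: 24 + 42 = 66
  … (15 splits in total)
  {N1, N2, N3, N4} + {N5}: 49 + 10 = 59  ← best
Best: vehicle 1 Depot → N1 → N3 → N4 → N2 → Depot = 49; vehicle 2 Depot → N5 → Depot = 10; combined 59.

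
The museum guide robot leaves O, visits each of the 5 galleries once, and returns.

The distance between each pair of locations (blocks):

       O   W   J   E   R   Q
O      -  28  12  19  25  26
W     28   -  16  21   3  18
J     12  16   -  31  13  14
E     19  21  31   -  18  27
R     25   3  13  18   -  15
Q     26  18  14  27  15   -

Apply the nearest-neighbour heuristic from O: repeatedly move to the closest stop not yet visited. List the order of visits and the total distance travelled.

O → [J:12 / E:19 / R:25 / Q:26 / W:28] → J (12)
J → [R:13 / Q:14 / W:16 / E:31] → R (13)
R → [W:3 / Q:15 / E:18] → W (3)
W → [Q:18 / E:21] → Q (18)
Q → [E:27] → E (27)
Return E→O: 19.
Total = 12 + 13 + 3 + 18 + 27 + 19 = 92.

Nearest-neighbour total = 92 blocks; route O → J → R → W → Q → E → O.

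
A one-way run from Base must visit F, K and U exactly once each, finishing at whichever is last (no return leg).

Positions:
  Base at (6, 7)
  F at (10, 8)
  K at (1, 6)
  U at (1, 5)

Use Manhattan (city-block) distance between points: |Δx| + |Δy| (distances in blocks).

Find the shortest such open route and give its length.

There are 3! = 6 possible orderings.
Base - F - K - U: 5+11+1 = 17
Base - F - U - K: 5+12+1 = 18
Base - K - F - U: 6+11+12 = 29
Base - K - U - F: 6+1+12 = 19
Base - U - F - K: 7+12+11 = 30
Base - U - K - F: 7+1+11 = 19
The minimum is 17.
One shortest path: Base → F → K → U.

17 blocks — the minimum one-way total.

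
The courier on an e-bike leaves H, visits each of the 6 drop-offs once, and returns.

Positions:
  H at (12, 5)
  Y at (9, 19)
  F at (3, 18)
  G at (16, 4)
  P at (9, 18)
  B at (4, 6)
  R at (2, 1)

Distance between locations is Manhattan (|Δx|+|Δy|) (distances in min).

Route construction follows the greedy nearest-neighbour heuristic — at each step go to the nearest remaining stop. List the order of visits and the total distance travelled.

At H the remaining stops are G 5, B 9, R 14, P 16, Y 17, F 22; go to G.
At G the remaining stops are B 14, R 17, P 21, Y 22, F 27; go to B.
At B the remaining stops are R 7, F 13, P 17, Y 18; go to R.
At R the remaining stops are F 18, P 24, Y 25; go to F.
At F the remaining stops are P 6, Y 7; go to P.
At P the remaining stops are Y 1; go to Y.
Return Y→H: 17.
Total = 5 + 14 + 7 + 18 + 6 + 1 + 17 = 68.

Total distance 68 min via the nearest-neighbour route H → G → B → R → F → P → Y → H.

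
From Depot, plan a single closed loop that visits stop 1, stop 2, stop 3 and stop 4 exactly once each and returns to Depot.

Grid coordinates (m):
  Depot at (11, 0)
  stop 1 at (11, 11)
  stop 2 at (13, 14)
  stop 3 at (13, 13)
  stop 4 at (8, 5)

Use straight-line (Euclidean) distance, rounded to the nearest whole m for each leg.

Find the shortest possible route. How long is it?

There are 12 distinct closed tours to check (reversals are equivalent).
Depot-stop 1-stop 2-stop 3-stop 4-Depot: 11+4+1+9+6 = 31
Depot-stop 1-stop 2-stop 4-stop 3-Depot: 11+4+10+9+13 = 47
Depot-stop 1-stop 3-stop 2-stop 4-Depot: 11+3+1+10+6 = 31
Depot-stop 1-stop 3-stop 4-stop 2-Depot: 11+3+9+10+14 = 47
Depot-stop 1-stop 4-stop 2-stop 3-Depot: 11+7+10+1+13 = 42
Depot-stop 1-stop 4-stop 3-stop 2-Depot: 11+7+9+1+14 = 42
Depot-stop 2-stop 1-stop 3-stop 4-Depot: 14+4+3+9+6 = 36
Depot-stop 2-stop 1-stop 4-stop 3-Depot: 14+4+7+9+13 = 47
Depot-stop 2-stop 3-stop 1-stop 4-Depot: 14+1+3+7+6 = 31
Depot-stop 2-stop 4-stop 1-stop 3-Depot: 14+10+7+3+13 = 47
Depot-stop 3-stop 1-stop 2-stop 4-Depot: 13+3+4+10+6 = 36
Depot-stop 3-stop 2-stop 1-stop 4-Depot: 13+1+4+7+6 = 31
The minimum is 31.
One optimal route: Depot → stop 1 → stop 2 → stop 3 → stop 4 → Depot (or its reverse).

Shortest round trip = 31 m.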